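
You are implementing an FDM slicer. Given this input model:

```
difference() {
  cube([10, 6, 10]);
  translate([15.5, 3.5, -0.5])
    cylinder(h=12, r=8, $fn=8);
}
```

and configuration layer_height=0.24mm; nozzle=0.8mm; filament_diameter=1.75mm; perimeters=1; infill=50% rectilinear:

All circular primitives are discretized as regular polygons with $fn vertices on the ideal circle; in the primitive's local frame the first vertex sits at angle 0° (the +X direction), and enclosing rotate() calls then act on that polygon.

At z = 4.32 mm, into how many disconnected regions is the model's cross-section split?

At z = 4.32 mm: the cube (footprint 10×6) is included at this height; the r=8 cylinder at (15.5, 3.5) contributes a regular 8-gon of circumradius 8; Taking the first minus the rest: starting from the 10×6 cube, the r=8 cylinder at (15.5, 3.5) partially overlaps it — only the 11.17 mm² overlap (of its 181.02 mm²) is removed, clipping the outline — 1 connected region. The result has 1 disconnected region.

1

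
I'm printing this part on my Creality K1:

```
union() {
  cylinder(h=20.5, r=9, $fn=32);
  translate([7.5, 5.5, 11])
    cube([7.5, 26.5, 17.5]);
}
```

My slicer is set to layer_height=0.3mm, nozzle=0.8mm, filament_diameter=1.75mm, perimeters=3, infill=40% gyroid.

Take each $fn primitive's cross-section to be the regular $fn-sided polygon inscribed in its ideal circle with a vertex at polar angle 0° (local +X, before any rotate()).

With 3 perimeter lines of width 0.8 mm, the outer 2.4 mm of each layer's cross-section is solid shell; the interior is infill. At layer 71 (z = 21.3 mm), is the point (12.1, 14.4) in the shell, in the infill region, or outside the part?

At z = 21.3 mm: the cylinder does not reach this height (z outside [0, 20.5]); the cube at (7.5, 5.5) is present — its section is the full 7.5×26.5 rectangle; Taking the union: only the 7.5×26.5 cube at (7.5, 5.5) is present, so the union is just that shape — 1 connected region. Overall, the cross-section is a single solid region. The nearest boundary edge runs (15.00, 5.50)→(15.00, 32.00); distance from the point to it = 2.90 mm. The point is inside the cross-section and 2.90 mm from the nearest boundary — more than the 2.4 mm shell width (3 × 0.8), so it's in the infill interior.

infill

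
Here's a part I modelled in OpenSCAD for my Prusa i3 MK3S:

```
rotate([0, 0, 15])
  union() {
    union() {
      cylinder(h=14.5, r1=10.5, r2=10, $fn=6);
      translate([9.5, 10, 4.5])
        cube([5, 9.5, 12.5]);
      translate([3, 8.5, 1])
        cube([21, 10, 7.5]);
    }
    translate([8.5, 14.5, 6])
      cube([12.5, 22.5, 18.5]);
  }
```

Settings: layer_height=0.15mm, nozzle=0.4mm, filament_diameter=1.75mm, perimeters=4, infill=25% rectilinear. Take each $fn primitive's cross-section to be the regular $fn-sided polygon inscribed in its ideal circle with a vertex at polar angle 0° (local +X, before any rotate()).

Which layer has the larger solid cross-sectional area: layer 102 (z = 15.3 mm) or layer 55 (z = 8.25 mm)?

layer 55 (z = 8.25 mm)

Layer 102 (z = 15.3): the cone is absent (z outside [0, 14.5]); the cube at (9.5, 10) (footprint 5×9.5) is included at this height (area 47.50 mm²); the cube at (3, 8.5) is absent (z outside [1, 8.5]); Merging all regions: only the 5×9.5 cube at (9.5, 10) is present, so the union is just that shape — area = 47.50 mm²; the 12.5×22.5 cube at (8.5, 14.5) contributes its full rectangle (area 281.25 mm²); Combining (union): the regions partially overlap — summed areas 328.75 mm² minus the doubly-counted overlap 25.00 mm² gives 303.75 mm² — area = 303.75 mm²; (rotated 15° about Z; rotation is an isometry so areas/perimeters/island counts are preserved). So its area = 303.75 mm². Layer 55 (z = 8.25): the cone (r1=10.5→r2=10) has section circumradius 10.216 here — a regular 6-gon (area = (6/2)·10.216²·sin(360°/6) = 271.13 mm²); the cube at (9.5, 10) is present — its section is the full 5×9.5 rectangle (area 47.50 mm²); the cube at (3, 8.5) (footprint 21×10) is included at this height (area 210.00 mm²); Taking the union: the regions partially overlap — summed areas 528.63 mm² minus the doubly-counted overlap 43.27 mm² gives 485.36 mm² — area = 485.36 mm²; the cube at (8.5, 14.5) is present — its section is the full 12.5×22.5 rectangle (area 281.25 mm²); Merging all regions: the regions partially overlap — summed areas 766.61 mm² minus the doubly-counted overlap 55.00 mm² gives 711.61 mm² — area = 711.61 mm²; (rotated 15° about Z; rotation is an isometry so areas/perimeters/island counts are preserved). So its area = 711.61 mm². Layer 55 is larger (711.61 vs 303.75 mm²).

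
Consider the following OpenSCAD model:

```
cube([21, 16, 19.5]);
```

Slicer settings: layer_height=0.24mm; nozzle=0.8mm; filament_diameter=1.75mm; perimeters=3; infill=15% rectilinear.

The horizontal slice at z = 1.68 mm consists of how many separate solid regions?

At z = 1.68 mm: the 21×16 cube contributes its full rectangle. The result has 1 disconnected region.

1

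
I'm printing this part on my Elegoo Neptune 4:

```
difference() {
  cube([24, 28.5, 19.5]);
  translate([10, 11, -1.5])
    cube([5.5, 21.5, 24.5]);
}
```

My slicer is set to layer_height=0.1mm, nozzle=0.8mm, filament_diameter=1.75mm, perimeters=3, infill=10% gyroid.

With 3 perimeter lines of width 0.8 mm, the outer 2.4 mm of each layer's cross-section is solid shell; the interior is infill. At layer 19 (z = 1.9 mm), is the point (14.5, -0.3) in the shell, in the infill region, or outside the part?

outside

At z = 1.9 mm: the cube (footprint 24×28.5) is included at this height; the 5.5×21.5 cube at (10, 11) contributes its full rectangle; Taking the first minus the rest: starting from the 24×28.5 cube, the 5.5×21.5 cube at (10, 11) partially overlaps it — only the 96.25 mm² overlap (of its 118.25 mm²) is removed, clipping the outline — 1 connected region. Overall, the cross-section is a single solid region. The nearest boundary edge runs (24.00, 0.00)→(0.00, 0.00); distance from the point to it = 0.30 mm. The point is not inside any of the regions above, so it lies outside the cross-section (0.30 mm from the nearest boundary).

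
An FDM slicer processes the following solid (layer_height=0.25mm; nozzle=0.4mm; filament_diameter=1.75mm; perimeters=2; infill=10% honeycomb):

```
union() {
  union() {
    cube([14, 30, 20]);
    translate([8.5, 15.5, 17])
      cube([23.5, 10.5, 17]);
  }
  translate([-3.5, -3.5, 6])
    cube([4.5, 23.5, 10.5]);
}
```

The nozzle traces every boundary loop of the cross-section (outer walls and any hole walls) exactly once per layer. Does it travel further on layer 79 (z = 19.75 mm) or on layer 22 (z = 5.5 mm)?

layer 79 (z = 19.75 mm)

Layer 79 (z = 19.75): the cube is present — its section is the full 14×30 rectangle (perimeter 88.00 mm); the cube at (8.5, 15.5) is present — its section is the full 23.5×10.5 rectangle (perimeter 68.00 mm); Taking the union: the regions partially overlap (shared area 57.75 mm²), so the edge portions inside another operand are dropped and the merged outline is re-measured after clipping — boundary = 124.00 mm; the cube at (-3.5, -3.5) is not intersected at this z (z outside [6, 16.5]); Merging all regions: only that combined region is present, so the union is just that shape — boundary = 124.00 mm. So its perimeter = 124.00 mm. Layer 22 (z = 5.5): the cube (footprint 14×30) is included at this height (perimeter 88.00 mm); the cube at (8.5, 15.5) is not intersected at this z (z outside [17, 34]); Merging all regions: only the 14×30 cube is present, so the union is just that shape — boundary = 88.00 mm; the cube at (-3.5, -3.5) does not reach this height (z outside [6, 16.5]); Combining (union): only that combined region is present, so the union is just that shape — boundary = 88.00 mm. So its perimeter = 88.00 mm. Layer 79 is larger (124.00 vs 88.00 mm).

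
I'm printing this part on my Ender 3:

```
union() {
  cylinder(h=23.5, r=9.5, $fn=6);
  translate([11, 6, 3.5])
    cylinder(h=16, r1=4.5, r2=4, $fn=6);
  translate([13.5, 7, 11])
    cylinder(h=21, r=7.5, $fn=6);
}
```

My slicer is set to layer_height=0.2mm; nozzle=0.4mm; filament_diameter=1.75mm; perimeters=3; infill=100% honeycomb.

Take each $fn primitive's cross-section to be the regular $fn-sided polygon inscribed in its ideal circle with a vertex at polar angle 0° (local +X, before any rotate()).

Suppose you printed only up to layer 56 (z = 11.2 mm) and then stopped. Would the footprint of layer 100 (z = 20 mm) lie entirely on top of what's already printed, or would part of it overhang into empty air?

entirely on top

Compare the two slices. At z = 11.2: the r=9.5 cylinder gives a regular 6-gon of circumradius 9.5 (constant along its height) (area = (6/2)·9.500²·sin(360°/6) = 234.48 mm²); the cone at (11, 6) contributes a regular 6-gon of circumradius 4.259 (interpolated between r1=4.5 and r2=4 at t=0.481) (area = (6/2)·4.259²·sin(360°/6) = 47.14 mm²); the cylinder at (13.5, 7): section is a regular 6-gon, circumradius r=7.5 (area = (6/2)·7.500²·sin(360°/6) = 146.14 mm²); Taking the union: the regions partially overlap — summed areas 427.75 mm² minus the doubly-counted overlap 47.14 mm² gives 380.62 mm² — area = 380.62 mm². At z = 20: the r=9.5 cylinder gives a regular 6-gon of circumradius 9.5 (constant along its height) (area = (6/2)·9.500²·sin(360°/6) = 234.48 mm²); the cone at (11, 6) is not intersected at this z (z outside [3.5, 19.5]); the r=7.5 cylinder at (13.5, 7) gives a regular 6-gon of circumradius 7.5 (constant along its height) (area = (6/2)·7.500²·sin(360°/6) = 146.14 mm²); Taking the union: the 2 present regions are separate (no shared area or edge), so areas and boundary lengths simply add and each stays a separate island — area = 380.62 mm². Checking containment: the cross-section at z = 20 is a subset of the cross-section at z = 11.2.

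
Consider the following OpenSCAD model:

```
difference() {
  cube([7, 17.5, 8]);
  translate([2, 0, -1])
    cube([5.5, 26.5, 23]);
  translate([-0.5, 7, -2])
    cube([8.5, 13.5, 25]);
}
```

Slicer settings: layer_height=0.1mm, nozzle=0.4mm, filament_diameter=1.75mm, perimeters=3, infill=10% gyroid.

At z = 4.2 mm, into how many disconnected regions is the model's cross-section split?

1

At z = 4.2 mm: the cube (footprint 7×17.5) is included at this height; the cube at (2, 0) (footprint 5.5×26.5) is included at this height; the cube at (-0.5, 7) is present — its section is the full 8.5×13.5 rectangle; After the difference (first − rest): starting from the 7×17.5 cube, the 5.5×26.5 cube at (2, 0) partially overlaps it — only the 87.50 mm² overlap (of its 145.75 mm²) is removed, clipping the outline; the 8.5×13.5 cube at (-0.5, 7) partially overlaps it — only the 21.00 mm² overlap (of its 114.75 mm²) is removed, clipping the outline — 1 connected region. The result has 1 disconnected region.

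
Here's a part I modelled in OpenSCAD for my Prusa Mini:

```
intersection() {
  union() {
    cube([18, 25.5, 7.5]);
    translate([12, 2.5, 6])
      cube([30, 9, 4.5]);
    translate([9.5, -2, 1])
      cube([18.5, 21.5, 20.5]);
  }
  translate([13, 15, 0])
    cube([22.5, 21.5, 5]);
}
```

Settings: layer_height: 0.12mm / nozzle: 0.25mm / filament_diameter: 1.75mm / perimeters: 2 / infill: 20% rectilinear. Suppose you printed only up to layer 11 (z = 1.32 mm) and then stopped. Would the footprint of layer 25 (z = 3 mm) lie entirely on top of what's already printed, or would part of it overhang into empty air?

entirely on top

Compare the two slices. At z = 1.32: the 18×25.5 cube contributes its full rectangle (area 459.00 mm²); the cube at (12, 2.5) is absent (z outside [6, 10.5]); the 18.5×21.5 cube at (9.5, -2) contributes its full rectangle (area 397.75 mm²); Merging all regions: the regions partially overlap — summed areas 856.75 mm² minus the doubly-counted overlap 165.75 mm² gives 691.00 mm² — area = 691.00 mm²; the cube at (13, 15) (footprint 22.5×21.5) is included at this height (area 483.75 mm²); Taking the intersection: the 22.5×21.5 cube at (13, 15) partially overlaps the result so far; clipping to the common part keeps 97.50 mm² — area = 97.50 mm². At z = 3: the cube (footprint 18×25.5) is included at this height (area 459.00 mm²); the cube at (12, 2.5) is absent (z outside [6, 10.5]); the 18.5×21.5 cube at (9.5, -2) contributes its full rectangle (area 397.75 mm²); Combining (union): the regions partially overlap — summed areas 856.75 mm² minus the doubly-counted overlap 165.75 mm² gives 691.00 mm² — area = 691.00 mm²; the cube at (13, 15) is present — its section is the full 22.5×21.5 rectangle (area 483.75 mm²); Taking the intersection: the 22.5×21.5 cube at (13, 15) partially overlaps that combined region; clipping to the common part keeps 97.50 mm² — area = 97.50 mm². Checking containment: the cross-section at z = 3 is a subset of the cross-section at z = 1.32.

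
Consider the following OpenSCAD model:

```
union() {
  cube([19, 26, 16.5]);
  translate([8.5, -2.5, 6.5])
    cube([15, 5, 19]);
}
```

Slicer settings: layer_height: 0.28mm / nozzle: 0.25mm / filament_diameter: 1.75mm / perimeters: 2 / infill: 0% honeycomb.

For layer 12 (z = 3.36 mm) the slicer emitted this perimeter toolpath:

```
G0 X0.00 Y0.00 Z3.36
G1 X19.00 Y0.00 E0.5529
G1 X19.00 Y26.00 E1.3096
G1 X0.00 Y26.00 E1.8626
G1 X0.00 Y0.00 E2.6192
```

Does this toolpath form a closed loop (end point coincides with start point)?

yes

Start point (G0): (0.00, 0.00). End point (last G1): the path returns to the start — closed.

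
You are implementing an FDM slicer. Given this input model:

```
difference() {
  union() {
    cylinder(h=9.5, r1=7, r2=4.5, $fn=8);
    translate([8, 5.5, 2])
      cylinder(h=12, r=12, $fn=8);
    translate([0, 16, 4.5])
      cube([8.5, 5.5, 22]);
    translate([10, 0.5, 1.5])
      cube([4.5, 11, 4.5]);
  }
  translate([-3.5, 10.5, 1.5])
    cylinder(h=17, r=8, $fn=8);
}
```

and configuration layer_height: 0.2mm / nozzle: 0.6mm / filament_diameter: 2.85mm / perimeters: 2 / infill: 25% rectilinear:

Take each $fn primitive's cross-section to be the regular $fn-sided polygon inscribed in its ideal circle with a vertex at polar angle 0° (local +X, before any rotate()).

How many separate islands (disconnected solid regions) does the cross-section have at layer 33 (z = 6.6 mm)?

At z = 6.6 mm: the cone: at t=0.695 of its height the radius interpolates to r₁+(r₂−r₁)t = 5.263, giving a regular 8-gon of that circumradius; the cylinder at (8, 5.5): section is a regular 8-gon, circumradius r=12; the cube at (0, 16) is present — its section is the full 8.5×5.5 rectangle; the cube at (10, 0.5) is absent (z outside [1.5, 6]); Merging all regions: the regions partially overlap (shared area 55.44 mm²), so overlapping operands fuse into one piece — 1 connected region; the r=8 cylinder at (-3.5, 10.5) gives a regular 8-gon of circumradius 8 (constant along its height); After the difference (first − rest): starting from that combined region, the r=8 cylinder at (-3.5, 10.5) partially overlaps it — only the 64.23 mm² overlap (of its 181.02 mm²) is removed, clipping the outline — 1 connected region. Overall, the cross-section is a single solid region. Island count = 1.

1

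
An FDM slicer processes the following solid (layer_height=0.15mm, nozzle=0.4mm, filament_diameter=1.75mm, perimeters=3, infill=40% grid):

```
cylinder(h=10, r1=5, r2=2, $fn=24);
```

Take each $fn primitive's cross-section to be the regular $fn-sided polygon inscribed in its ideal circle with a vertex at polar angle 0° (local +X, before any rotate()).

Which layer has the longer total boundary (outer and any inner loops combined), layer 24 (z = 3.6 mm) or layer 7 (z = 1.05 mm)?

layer 7 (z = 1.05 mm)

Layer 24 (z = 3.6): the cone contributes a regular 24-gon of circumradius 3.920 (interpolated between r1=5 and r2=2 at t=0.360) (perimeter = 2·24·3.920·sin(180°/24) = 24.56 mm). So its perimeter = 24.56 mm. Layer 7 (z = 1.05): the cone (r1=5→r2=2) has section circumradius 4.685 here — a regular 24-gon (perimeter = 2·24·4.685·sin(180°/24) = 29.35 mm). So its perimeter = 29.35 mm. Layer 7 is larger (29.35 vs 24.56 mm).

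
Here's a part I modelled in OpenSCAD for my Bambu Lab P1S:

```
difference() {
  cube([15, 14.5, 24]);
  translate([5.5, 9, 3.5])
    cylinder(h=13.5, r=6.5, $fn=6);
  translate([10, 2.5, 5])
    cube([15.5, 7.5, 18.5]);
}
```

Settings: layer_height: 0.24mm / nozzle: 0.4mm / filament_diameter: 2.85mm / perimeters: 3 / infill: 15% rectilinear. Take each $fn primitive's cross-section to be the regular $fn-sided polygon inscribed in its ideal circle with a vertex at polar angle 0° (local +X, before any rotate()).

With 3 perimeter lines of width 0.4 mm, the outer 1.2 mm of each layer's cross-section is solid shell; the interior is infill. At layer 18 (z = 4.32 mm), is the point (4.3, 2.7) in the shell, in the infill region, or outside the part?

shell

At z = 4.32 mm: the cube is present — its section is the full 15×14.5 rectangle; the r=6.5 cylinder at (5.5, 9) contributes a regular 6-gon of circumradius 6.5; the cube at (10, 2.5) is not intersected at this z (z outside [5, 23.5]); After the difference (first − rest): starting from the 15×14.5 cube, the r=6.5 cylinder at (5.5, 9) partially overlaps it — only the 107.19 mm² overlap (of its 109.77 mm²) is removed, clipping the outline — 2 connected regions. Overall, the cross-section has 2 separate islands. The nearest boundary edge runs (2.25, 3.37)→(8.75, 3.37); distance from the point to it = 0.67 mm. (Shell/infill is judged within the island containing the point — the largest one.) The point is inside the cross-section, 0.67 mm from the nearest boundary — within the 1.2 mm shell band (3 × 0.4).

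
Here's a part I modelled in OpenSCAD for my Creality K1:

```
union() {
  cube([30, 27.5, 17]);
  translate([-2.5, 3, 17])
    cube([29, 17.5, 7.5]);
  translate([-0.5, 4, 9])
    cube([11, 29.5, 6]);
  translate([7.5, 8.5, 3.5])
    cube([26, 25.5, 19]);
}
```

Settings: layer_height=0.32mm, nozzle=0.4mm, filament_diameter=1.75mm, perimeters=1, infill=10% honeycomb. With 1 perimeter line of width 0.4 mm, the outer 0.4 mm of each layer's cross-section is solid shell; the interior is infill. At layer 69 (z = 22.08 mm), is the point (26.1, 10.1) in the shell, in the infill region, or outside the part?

infill

At z = 22.08 mm: the cube does not reach this height (z outside [0, 17]); the cube at (-2.5, 3) is present — its section is the full 29×17.5 rectangle; the cube at (-0.5, 4) does not reach this height (z outside [9, 15]); the 26×25.5 cube at (7.5, 8.5) contributes its full rectangle; Combining (union): the regions partially overlap (shared area 228.00 mm²), so overlapping operands fuse into one piece — 1 connected region. Overall, the cross-section is a single solid region. The nearest boundary edge runs (33.50, 8.50)→(26.50, 8.50); distance from the point to it = 1.65 mm. The point is inside the cross-section and 1.65 mm from the nearest boundary — more than the 0.4 mm shell width (1 × 0.4), so it's in the infill interior.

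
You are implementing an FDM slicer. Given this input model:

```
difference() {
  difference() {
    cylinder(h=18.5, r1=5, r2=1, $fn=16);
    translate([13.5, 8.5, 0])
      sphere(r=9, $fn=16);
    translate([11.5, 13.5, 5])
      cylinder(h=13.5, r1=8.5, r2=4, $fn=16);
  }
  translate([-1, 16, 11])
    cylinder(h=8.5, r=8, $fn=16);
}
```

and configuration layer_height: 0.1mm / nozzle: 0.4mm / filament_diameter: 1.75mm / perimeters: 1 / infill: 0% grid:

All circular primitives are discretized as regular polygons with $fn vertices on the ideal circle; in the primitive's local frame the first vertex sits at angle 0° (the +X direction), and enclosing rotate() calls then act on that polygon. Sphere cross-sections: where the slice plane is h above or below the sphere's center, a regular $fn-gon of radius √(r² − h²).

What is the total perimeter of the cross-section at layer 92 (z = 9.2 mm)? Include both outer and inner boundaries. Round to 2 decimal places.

At z = 9.2 mm: the cone (r1=5→r2=1) has section circumradius 3.011 here — a regular 16-gon (perimeter = 2·16·3.011·sin(180°/16) = 18.80 mm); the sphere at (13.5, 8.5) is absent (|z−center|=9.200 > r=9); the cone at (11.5, 13.5) contributes a regular 16-gon of circumradius 7.100 (interpolated between r1=8.5 and r2=4 at t=0.311) (perimeter = 2·16·7.100·sin(180°/16) = 44.32 mm); After the difference (first − rest): starting from the cone, the cone at (11.5, 13.5) misses the remaining region (no effect) — boundary = 18.80 mm; the cylinder at (-1, 16) is not intersected at this z (z outside [11, 19.5]); After the difference (first − rest): none of the subtracted shapes is present at this height, so that combined region is unchanged — boundary = 18.80 mm. Overall, the cross-section is a single solid region. Total boundary length (outer) = 18.80 mm.

18.80 mm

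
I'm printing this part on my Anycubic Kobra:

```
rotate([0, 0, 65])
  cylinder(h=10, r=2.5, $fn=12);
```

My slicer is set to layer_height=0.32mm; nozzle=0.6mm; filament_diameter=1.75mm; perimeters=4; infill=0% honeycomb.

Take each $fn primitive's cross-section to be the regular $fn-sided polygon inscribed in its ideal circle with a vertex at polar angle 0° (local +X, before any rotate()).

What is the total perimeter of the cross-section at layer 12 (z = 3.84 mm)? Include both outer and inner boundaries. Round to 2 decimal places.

15.53 mm

At z = 3.84 mm: the r=2.5 cylinder contributes a regular 12-gon of circumradius 2.5 (perimeter = 2·12·2.500·sin(180°/12) = 15.53 mm); (rotated 65° about Z; rotation is an isometry so areas/perimeters/island counts are preserved). Overall, the cross-section is a single solid region. Total boundary length (outer) = 15.53 mm.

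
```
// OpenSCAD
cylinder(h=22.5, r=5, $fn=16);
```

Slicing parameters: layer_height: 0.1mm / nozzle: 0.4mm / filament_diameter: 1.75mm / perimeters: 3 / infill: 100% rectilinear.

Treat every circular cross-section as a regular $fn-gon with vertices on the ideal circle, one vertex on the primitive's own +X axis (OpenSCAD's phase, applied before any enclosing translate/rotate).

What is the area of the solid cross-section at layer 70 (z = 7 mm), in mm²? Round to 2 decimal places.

76.54 mm²

At z = 7 mm: the cylinder: section is a regular 16-gon, circumradius r=5 (area = (16/2)·5.000²·sin(360°/16) = 76.54 mm²). Overall, the cross-section is a single solid region. Net area = 76.54 mm².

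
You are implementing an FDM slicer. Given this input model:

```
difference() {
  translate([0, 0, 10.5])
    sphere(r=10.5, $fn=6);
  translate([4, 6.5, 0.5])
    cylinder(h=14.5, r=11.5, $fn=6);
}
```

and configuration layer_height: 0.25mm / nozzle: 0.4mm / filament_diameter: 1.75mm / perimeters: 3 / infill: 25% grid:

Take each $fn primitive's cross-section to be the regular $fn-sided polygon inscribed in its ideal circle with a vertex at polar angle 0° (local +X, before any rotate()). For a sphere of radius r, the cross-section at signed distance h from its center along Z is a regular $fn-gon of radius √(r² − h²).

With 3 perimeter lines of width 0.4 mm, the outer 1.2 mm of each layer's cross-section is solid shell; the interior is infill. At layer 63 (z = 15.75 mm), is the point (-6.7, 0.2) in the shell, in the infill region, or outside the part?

infill

At z = 15.75 mm: the r=10.5 sphere contributes a regular 6-gon of circumradius √(10.5²−5.25²) = 9.093; the cylinder at (4, 6.5) is absent (z outside [0.5, 15]); Subtracting the remaining from the first: none of the subtracted shapes is present at this height, so the r=10.5 sphere is unchanged — 1 connected region. Overall, the cross-section is a single solid region. The nearest boundary edge runs (-4.55, 7.88)→(-9.09, 0.00); distance from the point to it = 1.97 mm. The point is inside the cross-section and 1.97 mm from the nearest boundary — more than the 1.2 mm shell width (3 × 0.4), so it's in the infill interior.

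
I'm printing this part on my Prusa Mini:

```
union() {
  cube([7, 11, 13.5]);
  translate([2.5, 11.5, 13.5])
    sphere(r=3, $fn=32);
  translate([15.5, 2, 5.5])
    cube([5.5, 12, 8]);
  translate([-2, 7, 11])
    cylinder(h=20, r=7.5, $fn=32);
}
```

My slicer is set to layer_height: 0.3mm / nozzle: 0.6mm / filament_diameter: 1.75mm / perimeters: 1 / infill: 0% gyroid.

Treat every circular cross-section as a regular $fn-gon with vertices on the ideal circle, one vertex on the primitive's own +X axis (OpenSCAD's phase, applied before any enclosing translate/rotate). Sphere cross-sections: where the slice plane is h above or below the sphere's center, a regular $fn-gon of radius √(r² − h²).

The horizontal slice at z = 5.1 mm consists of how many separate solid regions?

1

At z = 5.1 mm: the 7×11 cube contributes its full rectangle; the sphere at (2.5, 11.5) is not intersected at this z (|z−center|=8.400 > r=3); the cube at (15.5, 2) is not intersected at this z (z outside [5.5, 13.5]); the cylinder at (-2, 7) is not intersected at this z (z outside [11, 31]); Merging all regions: only the 7×11 cube is present, so the union is just that shape — 1 connected region. The result has 1 disconnected region.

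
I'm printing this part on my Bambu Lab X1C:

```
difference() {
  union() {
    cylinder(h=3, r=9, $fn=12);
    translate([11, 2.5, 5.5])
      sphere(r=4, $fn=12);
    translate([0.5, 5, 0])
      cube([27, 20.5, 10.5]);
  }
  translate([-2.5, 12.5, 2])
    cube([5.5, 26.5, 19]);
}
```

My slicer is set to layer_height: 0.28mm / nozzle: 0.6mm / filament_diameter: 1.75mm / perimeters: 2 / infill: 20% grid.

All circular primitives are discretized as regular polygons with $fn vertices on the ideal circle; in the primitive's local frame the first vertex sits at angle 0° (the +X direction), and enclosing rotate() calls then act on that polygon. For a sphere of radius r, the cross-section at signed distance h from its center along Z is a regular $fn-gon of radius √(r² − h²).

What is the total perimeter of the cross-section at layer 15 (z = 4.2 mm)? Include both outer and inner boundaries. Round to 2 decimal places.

At z = 4.2 mm: the cylinder is not intersected at this z (z outside [0, 3]); the sphere at (11, 2.5): section is a regular 12-gon, circumradius = √(r²−h²) = √(4²−1.3²) = 3.783 (perimeter = 2·12·3.783·sin(180°/12) = 23.50 mm); the cube at (0.5, 5) is present — its section is the full 27×20.5 rectangle (perimeter 95.00 mm); Combining (union): the regions partially overlap (shared area 4.50 mm²), so the edge portions inside another operand are dropped and the merged outline is re-measured after clipping — boundary = 107.05 mm; the 5.5×26.5 cube at (-2.5, 12.5) contributes its full rectangle (perimeter 64.00 mm); Subtracting the remaining from the first: starting from that combined region, the 5.5×26.5 cube at (-2.5, 12.5) partially overlaps it — only the 32.50 mm² overlap (of its 145.75 mm²) is removed, clipping the outline — boundary = 107.05 mm. Overall, the cross-section is a single solid region. Total boundary length (outer) = 107.05 mm.

107.05 mm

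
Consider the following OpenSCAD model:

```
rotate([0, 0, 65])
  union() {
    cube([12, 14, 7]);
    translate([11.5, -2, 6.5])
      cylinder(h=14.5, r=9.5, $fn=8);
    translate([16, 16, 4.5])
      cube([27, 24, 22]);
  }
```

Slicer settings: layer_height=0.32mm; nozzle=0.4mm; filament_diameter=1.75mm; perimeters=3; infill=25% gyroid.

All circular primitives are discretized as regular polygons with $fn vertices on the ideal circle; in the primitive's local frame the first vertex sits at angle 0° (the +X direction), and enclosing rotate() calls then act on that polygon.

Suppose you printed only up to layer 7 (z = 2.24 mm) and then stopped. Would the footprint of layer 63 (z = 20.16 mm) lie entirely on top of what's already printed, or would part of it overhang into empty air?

Compare the two slices. At z = 2.24: the cube is present — its section is the full 12×14 rectangle (area 168.00 mm²); the cylinder at (11.5, -2) is not intersected at this z (z outside [6.5, 21]); the cube at (16, 16) is not intersected at this z (z outside [4.5, 26.5]); Taking the union: only the 12×14 cube is present, so the union is just that shape — area = 168.00 mm²; (rotated 65° about Z; rotation is an isometry so areas/perimeters/island counts are preserved). At z = 20.16: the cube is absent (z outside [0, 7]); the r=9.5 cylinder at (11.5, -2) gives a regular 8-gon of circumradius 9.5 (constant along its height) (area = (8/2)·9.500²·sin(360°/8) = 255.27 mm²); the cube at (16, 16) is present — its section is the full 27×24 rectangle (area 648.00 mm²); Merging all regions: the 2 present regions are separate (no shared area or edge), so areas and boundary lengths simply add and each stays a separate island — area = 903.27 mm²; (rotated 65° about Z; rotation is an isometry so areas/perimeters/island counts are preserved). Checking containment: at z = 20.16 the cross-section extends beyond the z = 2.24 cross-section by about 853.92 mm².

part overhangs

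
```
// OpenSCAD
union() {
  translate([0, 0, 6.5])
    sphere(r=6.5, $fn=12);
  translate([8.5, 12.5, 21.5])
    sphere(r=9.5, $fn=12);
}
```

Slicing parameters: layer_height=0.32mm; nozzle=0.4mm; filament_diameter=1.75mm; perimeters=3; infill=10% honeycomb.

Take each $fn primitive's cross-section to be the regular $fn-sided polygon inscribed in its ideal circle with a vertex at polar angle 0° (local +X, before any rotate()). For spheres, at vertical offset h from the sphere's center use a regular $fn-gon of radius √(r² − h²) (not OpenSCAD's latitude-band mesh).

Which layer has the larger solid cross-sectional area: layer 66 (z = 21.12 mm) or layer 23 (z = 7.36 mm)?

Layer 66 (z = 21.12): the sphere is not intersected at this z (|z−center|=14.620 > r=6.5); the r=9.5 sphere at (8.5, 12.5) contributes a regular 12-gon of circumradius √(9.5²−0.38²) = 9.492 (area = (12/2)·9.492²·sin(360°/12) = 270.32 mm²); Taking the union: only the r=9.5 sphere at (8.5, 12.5) is present, so the union is just that shape — area = 270.32 mm². So its area = 270.32 mm². Layer 23 (z = 7.36): the r=6.5 sphere contributes a regular 12-gon of circumradius √(6.5²−0.86²) = 6.443 (area = (12/2)·6.443²·sin(360°/12) = 124.53 mm²); the sphere at (8.5, 12.5) does not reach this height (|z−center|=14.140 > r=9.5); Combining (union): only the r=6.5 sphere is present, so the union is just that shape — area = 124.53 mm². So its area = 124.53 mm². Layer 66 is larger (270.32 vs 124.53 mm²).

layer 66 (z = 21.12 mm)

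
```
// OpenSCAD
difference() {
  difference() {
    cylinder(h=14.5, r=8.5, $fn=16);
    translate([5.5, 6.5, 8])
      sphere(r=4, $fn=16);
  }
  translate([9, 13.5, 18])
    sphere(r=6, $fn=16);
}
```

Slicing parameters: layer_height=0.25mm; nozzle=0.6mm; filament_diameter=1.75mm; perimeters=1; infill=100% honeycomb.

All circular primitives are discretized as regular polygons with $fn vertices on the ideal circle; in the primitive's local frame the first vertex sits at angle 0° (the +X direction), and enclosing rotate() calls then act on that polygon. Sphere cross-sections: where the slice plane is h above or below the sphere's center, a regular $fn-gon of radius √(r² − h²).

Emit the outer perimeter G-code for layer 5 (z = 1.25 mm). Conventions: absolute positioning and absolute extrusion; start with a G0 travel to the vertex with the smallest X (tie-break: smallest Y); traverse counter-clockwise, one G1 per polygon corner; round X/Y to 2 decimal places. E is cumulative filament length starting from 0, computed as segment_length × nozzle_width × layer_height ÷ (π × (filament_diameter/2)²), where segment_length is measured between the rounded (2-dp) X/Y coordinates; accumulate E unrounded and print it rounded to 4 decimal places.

At z = 1.25 mm: the r=8.5 cylinder gives a regular 16-gon of circumradius 8.5 (constant along its height); the sphere at (5.5, 6.5) is not intersected at this z (|z−center|=6.750 > r=4); Taking the first minus the rest: none of the subtracted shapes is present at this height, so the r=8.5 cylinder is unchanged — 1 connected region; the sphere at (9, 13.5) is not intersected at this z (|z−center|=16.750 > r=6); After the difference (first − rest): none of the subtracted shapes is present at this height, so the result so far is unchanged — 1 connected region. The outline is a single polygon with 16 vertices. Extrusion per mm of travel: 0.6 × 0.25 / (π × 0.875²) = 0.062363. Accumulating E over each segment gives final E = 3.3085.

G0 X-8.50 Y0.00 Z1.25
G1 X-7.85 Y-3.25 E0.2067
G1 X-6.01 Y-6.01 E0.4136
G1 X-3.25 Y-7.85 E0.6204
G1 X0.00 Y-8.50 E0.8271
G1 X3.25 Y-7.85 E1.0338
G1 X6.01 Y-6.01 E1.2407
G1 X7.85 Y-3.25 E1.4475
G1 X8.50 Y0.00 E1.6542
G1 X7.85 Y3.25 E1.8609
G1 X6.01 Y6.01 E2.0678
G1 X3.25 Y7.85 E2.2746
G1 X0.00 Y8.50 E2.4813
G1 X-3.25 Y7.85 E2.6880
G1 X-6.01 Y6.01 E2.8949
G1 X-7.85 Y3.25 E3.1018
G1 X-8.50 Y0.00 E3.3085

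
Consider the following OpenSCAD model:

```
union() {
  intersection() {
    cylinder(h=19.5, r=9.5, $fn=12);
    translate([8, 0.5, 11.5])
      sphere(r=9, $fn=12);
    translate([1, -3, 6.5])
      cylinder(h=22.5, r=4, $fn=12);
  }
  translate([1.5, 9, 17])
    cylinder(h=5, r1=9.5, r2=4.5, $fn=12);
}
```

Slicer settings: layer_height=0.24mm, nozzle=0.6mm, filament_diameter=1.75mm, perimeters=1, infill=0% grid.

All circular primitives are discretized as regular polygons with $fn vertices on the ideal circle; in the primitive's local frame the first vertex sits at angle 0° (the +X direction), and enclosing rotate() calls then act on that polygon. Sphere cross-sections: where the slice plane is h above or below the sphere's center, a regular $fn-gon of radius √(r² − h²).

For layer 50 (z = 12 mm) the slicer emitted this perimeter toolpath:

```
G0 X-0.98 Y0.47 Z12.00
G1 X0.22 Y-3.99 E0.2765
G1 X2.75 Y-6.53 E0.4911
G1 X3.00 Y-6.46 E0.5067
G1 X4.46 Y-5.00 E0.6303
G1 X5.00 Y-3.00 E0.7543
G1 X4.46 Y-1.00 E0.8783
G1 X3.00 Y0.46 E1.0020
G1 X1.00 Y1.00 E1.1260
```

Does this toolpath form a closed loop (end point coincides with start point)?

no

Start point (G0): (-0.98, 0.47). End point (last G1): the path does not return to the start — open.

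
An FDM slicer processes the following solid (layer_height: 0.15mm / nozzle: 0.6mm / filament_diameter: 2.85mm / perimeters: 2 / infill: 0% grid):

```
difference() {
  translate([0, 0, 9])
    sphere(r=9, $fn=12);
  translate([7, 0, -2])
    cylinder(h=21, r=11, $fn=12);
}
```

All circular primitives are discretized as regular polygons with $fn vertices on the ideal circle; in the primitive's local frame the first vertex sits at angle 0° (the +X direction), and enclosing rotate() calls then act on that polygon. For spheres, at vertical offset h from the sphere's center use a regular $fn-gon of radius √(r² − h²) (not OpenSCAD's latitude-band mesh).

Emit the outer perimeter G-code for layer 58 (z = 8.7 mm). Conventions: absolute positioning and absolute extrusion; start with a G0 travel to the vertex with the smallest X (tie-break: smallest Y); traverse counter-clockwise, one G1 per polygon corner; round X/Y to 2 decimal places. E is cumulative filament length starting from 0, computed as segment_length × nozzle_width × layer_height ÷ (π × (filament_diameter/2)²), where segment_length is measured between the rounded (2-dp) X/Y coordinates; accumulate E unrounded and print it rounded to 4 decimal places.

G0 X-8.99 Y0.00 Z8.70
G1 X-7.79 Y-4.50 E0.0657
G1 X-4.50 Y-7.79 E0.1313
G1 X0.00 Y-8.99 E0.1970
G1 X0.76 Y-8.79 E0.2081
G1 X-2.53 Y-5.50 E0.2738
G1 X-4.00 Y0.00 E0.3541
G1 X-2.53 Y5.50 E0.4344
G1 X0.76 Y8.79 E0.5001
G1 X0.00 Y8.99 E0.5111
G1 X-4.50 Y7.79 E0.5768
G1 X-7.79 Y4.50 E0.6425
G1 X-8.99 Y0.00 E0.7082

At z = 8.7 mm: the r=9 sphere slices to a regular 12-gon of circumradius 8.995 (√(r²−h²) with h=0.3 from center); the r=11 cylinder at (7, 0) contributes a regular 12-gon of circumradius 11; Subtracting the remaining from the first: starting from the r=9 sphere, the r=11 cylinder at (7, 0) partially overlaps it — only the 162.90 mm² overlap (of its 363.00 mm²) is removed, clipping the outline — 1 connected region. The outline is a single polygon with 12 vertices. Extrusion per mm of travel: 0.6 × 0.15 / (π × 1.425²) = 0.014108. Accumulating E over each segment gives final E = 0.7082.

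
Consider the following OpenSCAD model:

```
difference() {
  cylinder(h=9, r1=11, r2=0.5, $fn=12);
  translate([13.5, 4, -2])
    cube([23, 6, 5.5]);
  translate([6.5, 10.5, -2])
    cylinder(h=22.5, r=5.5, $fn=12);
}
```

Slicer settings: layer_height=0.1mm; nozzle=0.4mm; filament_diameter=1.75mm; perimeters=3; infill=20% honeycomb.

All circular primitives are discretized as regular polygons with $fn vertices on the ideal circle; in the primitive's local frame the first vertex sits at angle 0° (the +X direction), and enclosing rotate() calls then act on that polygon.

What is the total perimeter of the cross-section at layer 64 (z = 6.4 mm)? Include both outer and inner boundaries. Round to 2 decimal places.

At z = 6.4 mm: the cone (r1=11→r2=0.5) has section circumradius 3.533 here — a regular 12-gon (perimeter = 2·12·3.533·sin(180°/12) = 21.95 mm); the cube at (13.5, 4) is absent (z outside [-2, 3.5]); the r=5.5 cylinder at (6.5, 10.5) gives a regular 12-gon of circumradius 5.5 (constant along its height) (perimeter = 2·12·5.500·sin(180°/12) = 34.16 mm); Subtracting the remaining from the first: starting from the cone, the r=5.5 cylinder at (6.5, 10.5) misses the remaining region (no effect) — boundary = 21.95 mm. Overall, the cross-section is a single solid region. Total boundary length (outer) = 21.95 mm.

21.95 mm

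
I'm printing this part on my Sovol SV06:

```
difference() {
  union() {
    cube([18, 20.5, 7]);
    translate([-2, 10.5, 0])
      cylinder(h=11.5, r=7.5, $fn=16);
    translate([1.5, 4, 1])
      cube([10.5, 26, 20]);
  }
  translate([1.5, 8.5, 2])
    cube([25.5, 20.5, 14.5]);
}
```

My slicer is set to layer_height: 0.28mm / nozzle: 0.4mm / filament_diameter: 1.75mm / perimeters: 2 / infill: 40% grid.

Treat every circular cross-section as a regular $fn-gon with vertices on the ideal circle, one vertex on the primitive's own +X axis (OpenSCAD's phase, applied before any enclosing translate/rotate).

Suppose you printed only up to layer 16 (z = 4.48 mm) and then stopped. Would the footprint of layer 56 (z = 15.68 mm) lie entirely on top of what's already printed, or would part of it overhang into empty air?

entirely on top

Compare the two slices. At z = 4.48: the cube is present — its section is the full 18×20.5 rectangle (area 369.00 mm²); the r=7.5 cylinder at (-2, 10.5) gives a regular 16-gon of circumradius 7.5 (constant along its height) (area = (16/2)·7.500²·sin(360°/16) = 172.21 mm²); the 10.5×26 cube at (1.5, 4) contributes its full rectangle (area 273.00 mm²); Combining (union): the regions partially overlap — summed areas 814.21 mm² minus the doubly-counted overlap 230.15 mm² gives 584.06 mm² — area = 584.06 mm²; the cube at (1.5, 8.5) (footprint 25.5×20.5) is included at this height (area 522.75 mm²); Taking the first minus the rest: starting from the result so far (584.06 mm²), the 25.5×20.5 cube at (1.5, 8.5) partially overlaps it — only the 287.25 mm² overlap (of its 522.75 mm²) is removed, clipping the outline — area = 296.81 mm². At z = 15.68: the cube is absent (z outside [0, 7]); the cylinder at (-2, 10.5) does not reach this height (z outside [0, 11.5]); the 10.5×26 cube at (1.5, 4) contributes its full rectangle (area 273.00 mm²); Combining (union): only the 10.5×26 cube at (1.5, 4) is present, so the union is just that shape — area = 273.00 mm²; the cube at (1.5, 8.5) is present — its section is the full 25.5×20.5 rectangle (area 522.75 mm²); After the difference (first − rest): starting from that combined region (273.00 mm²), the 25.5×20.5 cube at (1.5, 8.5) partially overlaps it — only the 215.25 mm² overlap (of its 522.75 mm²) is removed, clipping the outline — area = 57.75 mm². Checking containment: the cross-section at z = 15.68 is a subset of the cross-section at z = 4.48.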